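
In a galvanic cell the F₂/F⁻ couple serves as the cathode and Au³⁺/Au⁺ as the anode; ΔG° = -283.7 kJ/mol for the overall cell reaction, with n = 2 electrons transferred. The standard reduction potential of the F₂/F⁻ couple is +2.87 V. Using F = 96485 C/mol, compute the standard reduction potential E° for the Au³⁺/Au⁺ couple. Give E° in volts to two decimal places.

E°cell = −ΔG°/(nF) = −(-283.7×10³)/((2)(96485)) = +1.470 V.
Since F₂/F⁻ is the cathode and Au³⁺/Au⁺ the anode, E°cell = E°(F₂/F⁻) − E°(Au³⁺/Au⁺).
So E°(Au³⁺/Au⁺) = E°(F₂/F⁻) − E°cell = (+2.87) − (+1.470) = +1.40 V.

+1.40 V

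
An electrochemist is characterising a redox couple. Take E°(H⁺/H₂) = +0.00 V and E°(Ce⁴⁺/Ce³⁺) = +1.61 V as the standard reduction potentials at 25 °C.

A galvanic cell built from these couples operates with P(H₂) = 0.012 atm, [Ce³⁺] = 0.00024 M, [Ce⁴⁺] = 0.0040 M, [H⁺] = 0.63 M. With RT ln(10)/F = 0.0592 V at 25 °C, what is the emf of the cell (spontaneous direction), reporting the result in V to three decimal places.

Ce⁴⁺/Ce³⁺ is the cathode (higher E°), H⁺/H₂ the anode: E°cell = +1.61 − (+0.00) = +1.61 V, n = 2.
Overall: 2 Ce⁴⁺(aq) + H₂(g) → 2 Ce³⁺(aq) + 2 H⁺(aq)
Q = [Ce³⁺]^2·[H⁺]^2 / ([Ce⁴⁺]^2·P(H₂)); log Q = -0.924.
E = E° − (0.0592/n) log Q = +1.61 − (0.0592/2)(-0.924) = +1.637 V.

+1.637 V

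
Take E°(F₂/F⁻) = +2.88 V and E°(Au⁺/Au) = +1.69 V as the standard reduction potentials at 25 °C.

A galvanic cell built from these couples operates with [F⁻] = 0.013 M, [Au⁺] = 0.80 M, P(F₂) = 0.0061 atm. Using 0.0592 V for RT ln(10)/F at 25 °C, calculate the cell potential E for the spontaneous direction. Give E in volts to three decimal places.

+1.242 V

F₂/F⁻ is the cathode (higher E°), Au⁺/Au the anode: E°cell = +2.88 − (+1.69) = +1.19 V, n = 2.
Overall: F₂(g) + 2 Au(s) → 2 F⁻(aq) + 2 Au⁺(aq)
Q = [F⁻]^2·[Au⁺]^2 / (P(F₂)); log Q = -1.751.
E = E° − (0.0592/n) log Q = +1.19 − (0.0592/2)(-1.751) = +1.242 V.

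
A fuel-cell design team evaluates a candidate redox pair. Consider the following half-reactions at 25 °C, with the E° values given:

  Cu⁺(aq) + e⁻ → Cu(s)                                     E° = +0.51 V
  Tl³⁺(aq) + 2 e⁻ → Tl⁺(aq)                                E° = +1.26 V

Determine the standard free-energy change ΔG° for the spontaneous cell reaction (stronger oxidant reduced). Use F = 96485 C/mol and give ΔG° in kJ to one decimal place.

Tl³⁺/Tl⁺ (E° = +1.26 V) is the cathode; Cu⁺/Cu (E° = +0.51 V) is the anode, so E°cell = +0.75 V.
Balancing electrons gives n = 2 (lcm of 2 and 1).
ΔG° = −nFE° = −(2)(96485)(+0.75) = -144,728 J = -144.7 kJ.

-144.7 kJ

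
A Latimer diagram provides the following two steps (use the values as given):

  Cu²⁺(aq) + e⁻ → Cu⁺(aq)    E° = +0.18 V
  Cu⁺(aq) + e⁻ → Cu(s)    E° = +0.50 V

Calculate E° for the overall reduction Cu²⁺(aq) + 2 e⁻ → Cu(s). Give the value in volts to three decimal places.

+0.340 V

Adding the free-energy changes (−nFE°) of the two steps gives −n₃FE°₃ = −n₁FE°₁ − n₂FE°₂.
E°₃ = (1×+0.18 + 1×+0.50) / 2 = (+0.680) / 2 = +0.340 V.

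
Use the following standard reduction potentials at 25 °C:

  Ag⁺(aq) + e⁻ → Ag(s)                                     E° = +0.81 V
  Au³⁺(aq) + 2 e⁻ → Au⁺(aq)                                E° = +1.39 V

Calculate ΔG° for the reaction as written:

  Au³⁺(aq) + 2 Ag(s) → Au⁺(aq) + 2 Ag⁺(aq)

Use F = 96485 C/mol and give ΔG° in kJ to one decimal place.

-111.9 kJ

As written, Au³⁺/Au⁺ is reduced (cathode) and Ag⁺/Ag is oxidised (anode), so E°cell = (+1.39) − (+0.81) = +0.58 V.
Balancing electrons gives n = 2.
ΔG° = −nFE° = −(2)(96485)(+0.58) = -111,923 J = -111.9 kJ.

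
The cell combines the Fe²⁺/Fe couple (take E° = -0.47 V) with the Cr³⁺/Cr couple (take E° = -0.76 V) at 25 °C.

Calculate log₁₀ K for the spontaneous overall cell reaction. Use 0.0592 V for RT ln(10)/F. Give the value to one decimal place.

29.4

Cathode: Fe²⁺/Fe; anode: Cr³⁺/Cr. E°cell = +0.29 V, n = 6.
log K = nE°cell / 0.0592 = (6)(+0.29) / 0.0592 = 29.4.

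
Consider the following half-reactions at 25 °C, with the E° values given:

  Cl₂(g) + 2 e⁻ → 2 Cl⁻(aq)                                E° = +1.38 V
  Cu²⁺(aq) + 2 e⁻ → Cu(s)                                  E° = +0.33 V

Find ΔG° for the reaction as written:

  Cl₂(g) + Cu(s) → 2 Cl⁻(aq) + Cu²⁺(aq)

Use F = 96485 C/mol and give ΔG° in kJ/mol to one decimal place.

-202.6 kJ/mol

As written, Cl₂/Cl⁻ is reduced (cathode) and Cu²⁺/Cu is oxidised (anode), so E°cell = (+1.38) − (+0.33) = +1.05 V.
Balancing electrons gives n = 2.
ΔG° = −nFE° = −(2)(96485)(+1.05) = -202,618 J = -202.6 kJ/mol.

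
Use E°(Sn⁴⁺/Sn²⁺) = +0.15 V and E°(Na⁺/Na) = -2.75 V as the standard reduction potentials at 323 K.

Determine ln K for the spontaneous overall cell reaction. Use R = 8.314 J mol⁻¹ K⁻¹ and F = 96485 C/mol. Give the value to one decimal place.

208.4

Cathode: Sn⁴⁺/Sn²⁺; anode: Na⁺/Na. E°cell = (+0.15) − (-2.75) = +2.90 V, with n = 2.
ΔG° = −nFE° = −RT ln K, so ln K = nFE°/(RT) = (2)(96485)(+2.90) / ((8.314)(323)) = 208.389.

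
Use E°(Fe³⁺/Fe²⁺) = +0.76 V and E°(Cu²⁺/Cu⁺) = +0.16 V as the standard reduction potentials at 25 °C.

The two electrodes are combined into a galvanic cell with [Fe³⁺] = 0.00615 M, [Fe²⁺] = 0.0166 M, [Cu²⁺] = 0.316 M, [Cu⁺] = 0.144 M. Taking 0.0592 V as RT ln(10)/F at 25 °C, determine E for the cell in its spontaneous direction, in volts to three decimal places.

+0.554 V

Fe³⁺/Fe²⁺ is the cathode (higher E°), Cu²⁺/Cu⁺ the anode: E°cell = +0.76 − (+0.16) = +0.60 V, n = 1.
Overall: Fe³⁺(aq) + Cu⁺(aq) → Fe²⁺(aq) + Cu²⁺(aq)
Q = [Fe²⁺]·[Cu²⁺] / ([Fe³⁺]·[Cu⁺]); log Q = 0.773.
E = E° − (0.0592/n) log Q = +0.60 − (0.0592/1)(0.773) = +0.554 V.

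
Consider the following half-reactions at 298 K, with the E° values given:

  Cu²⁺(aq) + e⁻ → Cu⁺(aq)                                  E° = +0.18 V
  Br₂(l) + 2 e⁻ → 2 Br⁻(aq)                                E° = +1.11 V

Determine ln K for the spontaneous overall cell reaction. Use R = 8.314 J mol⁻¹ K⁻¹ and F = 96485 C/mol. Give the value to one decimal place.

72.4

Cathode: Br₂/Br⁻; anode: Cu²⁺/Cu⁺. E°cell = (+1.11) − (+0.18) = +0.93 V, with n = 2.
ΔG° = −nFE° = −RT ln K, so ln K = nFE°/(RT) = (2)(96485)(+0.93) / ((8.314)(298)) = 72.435.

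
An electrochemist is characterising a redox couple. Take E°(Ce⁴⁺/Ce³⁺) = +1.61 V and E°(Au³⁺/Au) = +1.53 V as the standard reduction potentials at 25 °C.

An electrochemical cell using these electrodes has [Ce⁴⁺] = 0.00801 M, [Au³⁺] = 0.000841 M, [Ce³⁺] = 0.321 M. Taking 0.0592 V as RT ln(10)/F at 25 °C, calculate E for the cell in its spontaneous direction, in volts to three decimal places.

Ce⁴⁺/Ce³⁺ is the cathode (higher E°), Au³⁺/Au the anode: E°cell = +1.61 − (+1.53) = +0.08 V, n = 3.
Overall: 3 Ce⁴⁺(aq) + Au(s) → 3 Ce³⁺(aq) + Au³⁺(aq)
Q = [Ce³⁺]^3·[Au³⁺] / ([Ce⁴⁺]^3); log Q = 1.733.
E = E° − (0.0592/n) log Q = +0.08 − (0.0592/3)(1.733) = +0.046 V.

+0.046 V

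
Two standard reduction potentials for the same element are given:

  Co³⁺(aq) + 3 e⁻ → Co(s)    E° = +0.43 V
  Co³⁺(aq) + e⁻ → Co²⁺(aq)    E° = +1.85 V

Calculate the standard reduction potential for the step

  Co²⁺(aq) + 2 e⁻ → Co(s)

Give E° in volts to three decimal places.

Sequential free energies add, so n₃E°₃ = n₁E°₁ + n₂E°₂.
With n₃ = 3, and the known step contributing 1×(+1.85) V, the unknown satisfies 2·E° = 3×(+0.43) − 1×(+1.85) = -0.560.
E° = -0.560 / 2 = -0.280 V.

-0.280 V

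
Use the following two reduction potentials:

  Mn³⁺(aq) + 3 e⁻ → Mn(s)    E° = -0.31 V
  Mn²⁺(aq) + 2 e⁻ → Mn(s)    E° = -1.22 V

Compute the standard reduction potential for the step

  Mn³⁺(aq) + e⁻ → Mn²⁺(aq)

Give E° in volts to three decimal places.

+1.510 V

Sequential free energies add, so n₃E°₃ = n₁E°₁ + n₂E°₂.
With n₃ = 3, and the known step contributing 2×(-1.22) V, the unknown satisfies 1·E° = 3×(-0.31) − 2×(-1.22) = +1.510.
E° = +1.510 / 1 = +1.510 V.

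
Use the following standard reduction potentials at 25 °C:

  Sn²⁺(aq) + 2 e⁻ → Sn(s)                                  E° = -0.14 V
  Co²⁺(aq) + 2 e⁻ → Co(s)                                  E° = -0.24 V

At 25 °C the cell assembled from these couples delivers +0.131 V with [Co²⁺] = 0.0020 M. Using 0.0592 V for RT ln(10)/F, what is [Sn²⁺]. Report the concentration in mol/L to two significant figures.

Sn²⁺/Sn is the cathode, Co²⁺/Co the anode: E°cell = +0.10 V, n = 2.
Overall reaction: Sn²⁺(aq) + Co(s) → Sn(s) + Co²⁺(aq); Q = [Co²⁺]^1/[Sn²⁺]^1.
From E = E° − (0.0592/n) log Q: log Q = (E° − E)·n/0.0592 = (+0.10 − (+0.131))·2/0.0592 = -1.0473.
So 1·log[Sn²⁺] = 1·log(0.002) − log Q = -2.6990 − (-1.0473) = -1.6517; [Sn²⁺] = 10^(-1.6517) ≈ 0.022 M.

0.022 M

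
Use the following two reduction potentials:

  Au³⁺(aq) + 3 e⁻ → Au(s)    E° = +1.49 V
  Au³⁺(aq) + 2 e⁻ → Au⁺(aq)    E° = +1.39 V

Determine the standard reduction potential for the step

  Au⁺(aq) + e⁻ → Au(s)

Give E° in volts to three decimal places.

Sequential free energies add, so n₃E°₃ = n₁E°₁ + n₂E°₂.
With n₃ = 3, and the known step contributing 2×(+1.39) V, the unknown satisfies 1·E° = 3×(+1.49) − 2×(+1.39) = +1.690.
E° = +1.690 / 1 = +1.690 V.

+1.690 V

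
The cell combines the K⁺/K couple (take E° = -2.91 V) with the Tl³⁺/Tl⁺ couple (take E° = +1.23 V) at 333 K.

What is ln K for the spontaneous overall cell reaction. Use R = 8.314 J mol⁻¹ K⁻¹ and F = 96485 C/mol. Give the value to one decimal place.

288.6

Cathode: Tl³⁺/Tl⁺; anode: K⁺/K. E°cell = (+1.23) − (-2.91) = +4.14 V, with n = 2.
ΔG° = −nFE° = −RT ln K, so ln K = nFE°/(RT) = (2)(96485)(+4.14) / ((8.314)(333)) = 288.560.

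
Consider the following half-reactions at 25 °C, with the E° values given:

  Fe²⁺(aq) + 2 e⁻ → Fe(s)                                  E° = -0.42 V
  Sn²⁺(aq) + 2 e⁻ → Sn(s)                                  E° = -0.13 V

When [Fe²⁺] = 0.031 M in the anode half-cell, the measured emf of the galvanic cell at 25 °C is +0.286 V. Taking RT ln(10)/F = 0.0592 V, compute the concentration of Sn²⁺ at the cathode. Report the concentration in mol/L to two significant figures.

Sn²⁺/Sn is the cathode, Fe²⁺/Fe the anode: E°cell = +0.29 V, n = 2.
Overall reaction: Sn²⁺(aq) + Fe(s) → Sn(s) + Fe²⁺(aq); Q = [Fe²⁺]^1/[Sn²⁺]^1.
From E = E° − (0.0592/n) log Q: log Q = (E° − E)·n/0.0592 = (+0.29 − (+0.286))·2/0.0592 = 0.1351.
So 1·log[Sn²⁺] = 1·log(0.031) − log Q = -1.5086 − (0.1351) = -1.6437; [Sn²⁺] = 10^(-1.6437) ≈ 0.023 M.

0.023 M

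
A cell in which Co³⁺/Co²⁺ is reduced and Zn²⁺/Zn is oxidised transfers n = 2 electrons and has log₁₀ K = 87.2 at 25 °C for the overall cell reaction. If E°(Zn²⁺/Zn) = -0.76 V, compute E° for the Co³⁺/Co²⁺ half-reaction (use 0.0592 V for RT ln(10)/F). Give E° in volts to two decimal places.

+1.82 V

E°cell = (0.0592/n)·log K = (0.0592/2)(87.2) = +2.581 V.
Since Co³⁺/Co²⁺ is the cathode and Zn²⁺/Zn the anode, E°cell = E°(Co³⁺/Co²⁺) − E°(Zn²⁺/Zn).
So E°(Co³⁺/Co²⁺) = E°cell + E°(Zn²⁺/Zn) = +2.581 + (-0.76) = +1.82 V.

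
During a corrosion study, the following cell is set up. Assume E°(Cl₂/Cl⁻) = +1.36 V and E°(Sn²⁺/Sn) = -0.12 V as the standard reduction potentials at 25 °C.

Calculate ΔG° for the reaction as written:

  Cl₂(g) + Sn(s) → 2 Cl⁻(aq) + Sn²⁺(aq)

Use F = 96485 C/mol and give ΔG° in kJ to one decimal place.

-285.6 kJ

As written, Cl₂/Cl⁻ is reduced (cathode) and Sn²⁺/Sn is oxidised (anode), so E°cell = (+1.36) − (-0.12) = +1.48 V.
Balancing electrons gives n = 2.
ΔG° = −nFE° = −(2)(96485)(+1.48) = -285,596 J = -285.6 kJ.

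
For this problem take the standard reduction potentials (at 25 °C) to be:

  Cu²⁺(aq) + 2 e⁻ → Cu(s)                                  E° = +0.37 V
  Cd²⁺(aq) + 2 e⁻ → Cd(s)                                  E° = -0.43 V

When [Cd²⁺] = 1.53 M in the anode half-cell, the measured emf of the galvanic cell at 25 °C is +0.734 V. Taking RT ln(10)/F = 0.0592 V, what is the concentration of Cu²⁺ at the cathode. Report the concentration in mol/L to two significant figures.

0.0090 M

Cu²⁺/Cu is the cathode, Cd²⁺/Cd the anode: E°cell = +0.80 V, n = 2.
Overall reaction: Cu²⁺(aq) + Cd(s) → Cu(s) + Cd²⁺(aq); Q = [Cd²⁺]^1/[Cu²⁺]^1.
From E = E° − (0.0592/n) log Q: log Q = (E° − E)·n/0.0592 = (+0.80 − (+0.734))·2/0.0592 = 2.2297.
So 1·log[Cu²⁺] = 1·log(1.53) − log Q = 0.1847 − (2.2297) = -2.0450; [Cu²⁺] = 10^(-2.0450) ≈ 0.0090 M.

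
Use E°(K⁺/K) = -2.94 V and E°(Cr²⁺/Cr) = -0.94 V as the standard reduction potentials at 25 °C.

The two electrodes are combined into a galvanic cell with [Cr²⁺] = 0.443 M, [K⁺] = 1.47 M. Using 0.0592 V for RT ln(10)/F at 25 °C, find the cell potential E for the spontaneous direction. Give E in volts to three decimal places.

Cr²⁺/Cr is the cathode (higher E°), K⁺/K the anode: E°cell = -0.94 − (-2.94) = +2.00 V, n = 2.
Overall: Cr²⁺(aq) + 2 K(s) → Cr(s) + 2 K⁺(aq)
Q = [K⁺]^2 / ([Cr²⁺]); log Q = 0.688.
E = E° − (0.0592/n) log Q = +2.00 − (0.0592/2)(0.688) = +1.980 V.

+1.980 V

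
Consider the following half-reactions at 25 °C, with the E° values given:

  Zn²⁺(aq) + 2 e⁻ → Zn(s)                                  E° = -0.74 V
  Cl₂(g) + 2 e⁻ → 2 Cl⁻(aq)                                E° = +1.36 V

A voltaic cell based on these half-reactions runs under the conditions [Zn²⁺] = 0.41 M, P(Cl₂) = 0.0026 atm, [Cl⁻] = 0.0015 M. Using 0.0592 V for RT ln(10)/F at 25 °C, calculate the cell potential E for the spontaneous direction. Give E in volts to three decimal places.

+2.202 V

Cl₂/Cl⁻ is the cathode (higher E°), Zn²⁺/Zn the anode: E°cell = +1.36 − (-0.74) = +2.10 V, n = 2.
Overall: Cl₂(g) + Zn(s) → 2 Cl⁻(aq) + Zn²⁺(aq)
Q = [Cl⁻]^2·[Zn²⁺] / (P(Cl₂)); log Q = -3.450.
E = E° − (0.0592/n) log Q = +2.10 − (0.0592/2)(-3.450) = +2.202 V.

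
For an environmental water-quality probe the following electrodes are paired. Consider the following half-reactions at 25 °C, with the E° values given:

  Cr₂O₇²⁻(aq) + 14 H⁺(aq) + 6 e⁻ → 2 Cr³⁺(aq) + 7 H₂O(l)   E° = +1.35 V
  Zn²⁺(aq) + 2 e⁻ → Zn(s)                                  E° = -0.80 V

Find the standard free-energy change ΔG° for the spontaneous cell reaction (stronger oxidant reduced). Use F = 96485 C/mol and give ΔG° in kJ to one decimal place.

-1244.7 kJ

Cr₂O₇²⁻/Cr³⁺ (E° = +1.35 V) is the cathode; Zn²⁺/Zn (E° = -0.80 V) is the anode, so E°cell = +2.15 V.
Balancing electrons gives n = 6 (lcm of 6 and 2).
ΔG° = −nFE° = −(6)(96485)(+2.15) = -1,244,656 J = -1244.7 kJ.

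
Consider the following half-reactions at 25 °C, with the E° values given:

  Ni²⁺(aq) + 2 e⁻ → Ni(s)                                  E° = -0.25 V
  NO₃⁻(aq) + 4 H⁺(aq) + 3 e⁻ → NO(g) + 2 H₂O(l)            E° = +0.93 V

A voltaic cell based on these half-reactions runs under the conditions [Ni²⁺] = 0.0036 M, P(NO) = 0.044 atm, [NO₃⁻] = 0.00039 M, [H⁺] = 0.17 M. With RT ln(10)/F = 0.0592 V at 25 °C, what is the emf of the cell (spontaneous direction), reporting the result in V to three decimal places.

NO₃⁻/NO is the cathode (higher E°), Ni²⁺/Ni the anode: E°cell = +0.93 − (-0.25) = +1.18 V, n = 6.
Overall: 2 NO₃⁻(aq) + 8 H⁺(aq) + 3 Ni(s) → 2 NO(g) + 4 H₂O(l) + 3 Ni²⁺(aq)
Q = P(NO)^2·[Ni²⁺]^3 / ([NO₃⁻]^2·[H⁺]^8); log Q = 2.930.
E = E° − (0.0592/n) log Q = +1.18 − (0.0592/6)(2.930) = +1.151 V.

+1.151 V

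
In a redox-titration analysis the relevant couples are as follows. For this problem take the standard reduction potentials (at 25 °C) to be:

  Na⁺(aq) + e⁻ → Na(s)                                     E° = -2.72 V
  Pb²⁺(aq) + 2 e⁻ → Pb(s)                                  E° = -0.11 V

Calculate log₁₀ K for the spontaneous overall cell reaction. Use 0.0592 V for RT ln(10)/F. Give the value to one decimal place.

88.2

Cathode: Pb²⁺/Pb; anode: Na⁺/Na. E°cell = +2.61 V, n = 2.
log K = nE°cell / 0.0592 = (2)(+2.61) / 0.0592 = 88.2.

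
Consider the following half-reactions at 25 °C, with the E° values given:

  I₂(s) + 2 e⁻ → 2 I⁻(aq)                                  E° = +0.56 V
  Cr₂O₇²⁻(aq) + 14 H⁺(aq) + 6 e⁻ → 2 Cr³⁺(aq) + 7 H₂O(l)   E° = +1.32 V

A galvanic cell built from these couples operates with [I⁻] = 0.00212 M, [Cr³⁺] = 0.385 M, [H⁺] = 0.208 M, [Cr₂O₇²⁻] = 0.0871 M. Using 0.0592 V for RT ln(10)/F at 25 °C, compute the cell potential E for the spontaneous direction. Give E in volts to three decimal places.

+0.505 V

Cr₂O₇²⁻/Cr³⁺ is the cathode (higher E°), I₂/I⁻ the anode: E°cell = +1.32 − (+0.56) = +0.76 V, n = 6.
Overall: Cr₂O₇²⁻(aq) + 14 H⁺(aq) + 6 I⁻(aq) → 2 Cr³⁺(aq) + 7 H₂O(l) + 3 I₂(s)
Q = [Cr³⁺]^2 / ([Cr₂O₇²⁻]·[H⁺]^14·[I⁻]^6); log Q = 25.820.
E = E° − (0.0592/n) log Q = +0.76 − (0.0592/6)(25.820) = +0.505 V.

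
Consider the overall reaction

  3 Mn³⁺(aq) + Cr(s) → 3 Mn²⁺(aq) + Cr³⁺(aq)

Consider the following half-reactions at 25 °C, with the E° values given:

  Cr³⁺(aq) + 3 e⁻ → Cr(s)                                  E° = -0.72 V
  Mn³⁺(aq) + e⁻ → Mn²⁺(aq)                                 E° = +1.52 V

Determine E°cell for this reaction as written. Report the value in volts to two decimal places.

The Mn³⁺/Mn²⁺ couple has the higher reduction potential, so it is the cathode; Cr³⁺/Cr is oxidised at the anode.
E°cell = E°(cathode) − E°(anode) = (+1.52) − (-0.72) = +2.24 V.
Since E°cell > 0, the reaction is spontaneous under standard conditions.

+2.24 V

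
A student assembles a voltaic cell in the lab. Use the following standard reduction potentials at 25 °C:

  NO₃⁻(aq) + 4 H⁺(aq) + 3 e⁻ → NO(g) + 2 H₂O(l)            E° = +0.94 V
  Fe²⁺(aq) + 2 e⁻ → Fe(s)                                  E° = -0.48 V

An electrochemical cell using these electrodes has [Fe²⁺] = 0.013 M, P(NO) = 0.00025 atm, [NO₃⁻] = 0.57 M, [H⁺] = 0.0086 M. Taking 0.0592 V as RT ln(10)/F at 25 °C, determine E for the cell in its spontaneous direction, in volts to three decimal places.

+1.379 V

NO₃⁻/NO is the cathode (higher E°), Fe²⁺/Fe the anode: E°cell = +0.94 − (-0.48) = +1.42 V, n = 6.
Overall: 2 NO₃⁻(aq) + 8 H⁺(aq) + 3 Fe(s) → 2 NO(g) + 4 H₂O(l) + 3 Fe²⁺(aq)
Q = P(NO)^2·[Fe²⁺]^3 / ([NO₃⁻]^2·[H⁺]^8); log Q = 4.150.
E = E° − (0.0592/n) log Q = +1.42 − (0.0592/6)(4.150) = +1.379 V.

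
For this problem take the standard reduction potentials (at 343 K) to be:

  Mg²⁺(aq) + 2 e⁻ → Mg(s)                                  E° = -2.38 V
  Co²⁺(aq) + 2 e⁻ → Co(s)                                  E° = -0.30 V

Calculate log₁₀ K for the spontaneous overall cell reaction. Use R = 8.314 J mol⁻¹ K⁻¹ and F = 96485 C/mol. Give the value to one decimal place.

Cathode: Co²⁺/Co; anode: Mg²⁺/Mg. E°cell = (-0.30) − (-2.38) = +2.08 V, with n = 2.
ΔG° = −nFE° = −RT ln K, so ln K = nFE°/(RT) = (2)(96485)(+2.08) / ((8.314)(343)) = 140.750.
log₁₀ K = 140.750 / ln 10 = 61.1.

61.1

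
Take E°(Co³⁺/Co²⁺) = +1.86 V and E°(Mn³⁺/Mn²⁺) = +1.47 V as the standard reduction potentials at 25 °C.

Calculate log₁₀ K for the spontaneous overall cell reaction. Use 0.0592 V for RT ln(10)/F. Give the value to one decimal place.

Cathode: Co³⁺/Co²⁺; anode: Mn³⁺/Mn²⁺. E°cell = +0.39 V, n = 1.
log K = nE°cell / 0.0592 = (1)(+0.39) / 0.0592 = 6.6.

6.6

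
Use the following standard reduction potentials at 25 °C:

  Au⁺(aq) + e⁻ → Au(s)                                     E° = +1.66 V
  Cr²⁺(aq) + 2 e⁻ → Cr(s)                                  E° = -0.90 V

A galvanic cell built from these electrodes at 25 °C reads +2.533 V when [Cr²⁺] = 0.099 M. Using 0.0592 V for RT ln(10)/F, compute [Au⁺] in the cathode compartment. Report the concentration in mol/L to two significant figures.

Au⁺/Au is the cathode, Cr²⁺/Cr the anode: E°cell = +2.56 V, n = 2.
Overall reaction: 2 Au⁺(aq) + Cr(s) → 2 Au(s) + Cr²⁺(aq); Q = [Cr²⁺]^1/[Au⁺]^2.
From E = E° − (0.0592/n) log Q: log Q = (E° − E)·n/0.0592 = (+2.56 − (+2.533))·2/0.0592 = 0.9122.
So 2·log[Au⁺] = 1·log(0.099) − log Q = -1.0044 − (0.9122) = -1.9166; log[Au⁺] = -1.9166 / 2 = -0.9583; [Au⁺] = 10^(-0.9583) ≈ 0.11 M.

0.11 M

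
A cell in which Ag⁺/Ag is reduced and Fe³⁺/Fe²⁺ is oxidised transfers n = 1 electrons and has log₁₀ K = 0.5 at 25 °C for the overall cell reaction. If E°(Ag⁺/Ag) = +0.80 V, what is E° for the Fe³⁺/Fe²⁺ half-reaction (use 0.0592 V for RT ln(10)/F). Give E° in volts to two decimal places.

E°cell = (0.0592/n)·log K = (0.0592/1)(0.5) = +0.030 V.
Since Ag⁺/Ag is the cathode and Fe³⁺/Fe²⁺ the anode, E°cell = E°(Ag⁺/Ag) − E°(Fe³⁺/Fe²⁺).
So E°(Fe³⁺/Fe²⁺) = E°(Ag⁺/Ag) − E°cell = (+0.80) − (+0.030) = +0.77 V.

+0.77 V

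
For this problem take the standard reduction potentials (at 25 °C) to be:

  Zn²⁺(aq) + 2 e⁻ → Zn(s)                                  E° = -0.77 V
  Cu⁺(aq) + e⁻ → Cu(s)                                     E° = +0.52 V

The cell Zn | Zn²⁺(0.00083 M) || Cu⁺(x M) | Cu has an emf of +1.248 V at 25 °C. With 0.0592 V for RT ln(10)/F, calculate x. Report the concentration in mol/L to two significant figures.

Cu⁺/Cu is the cathode, Zn²⁺/Zn the anode: E°cell = +1.29 V, n = 2.
Overall reaction: 2 Cu⁺(aq) + Zn(s) → 2 Cu(s) + Zn²⁺(aq); Q = [Zn²⁺]^1/[Cu⁺]^2.
From E = E° − (0.0592/n) log Q: log Q = (E° − E)·n/0.0592 = (+1.29 − (+1.248))·2/0.0592 = 1.4189.
So 2·log[Cu⁺] = 1·log(0.00083) − log Q = -3.0809 − (1.4189) = -4.4998; log[Cu⁺] = -4.4998 / 2 = -2.2499; [Cu⁺] = 10^(-2.2499) ≈ 0.0056 M.

0.0056 M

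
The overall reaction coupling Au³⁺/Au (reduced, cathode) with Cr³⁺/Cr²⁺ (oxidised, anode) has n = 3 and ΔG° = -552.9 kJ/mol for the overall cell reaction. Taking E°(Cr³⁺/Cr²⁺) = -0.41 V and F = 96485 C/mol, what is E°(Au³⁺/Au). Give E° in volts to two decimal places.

E°cell = −ΔG°/(nF) = −(-552.9×10³)/((3)(96485)) = +1.910 V.
Since Au³⁺/Au is the cathode and Cr³⁺/Cr²⁺ the anode, E°cell = E°(Au³⁺/Au) − E°(Cr³⁺/Cr²⁺).
So E°(Au³⁺/Au) = E°cell + E°(Cr³⁺/Cr²⁺) = +1.910 + (-0.41) = +1.50 V.

+1.50 V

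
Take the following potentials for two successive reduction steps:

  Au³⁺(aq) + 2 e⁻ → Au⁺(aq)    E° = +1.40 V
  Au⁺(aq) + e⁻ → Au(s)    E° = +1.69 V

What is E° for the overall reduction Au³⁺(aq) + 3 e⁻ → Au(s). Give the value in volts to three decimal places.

+1.497 V

Adding the free-energy changes (−nFE°) of the two steps gives −n₃FE°₃ = −n₁FE°₁ − n₂FE°₂.
E°₃ = (2×+1.40 + 1×+1.69) / 3 = (+4.490) / 3 = +1.497 V.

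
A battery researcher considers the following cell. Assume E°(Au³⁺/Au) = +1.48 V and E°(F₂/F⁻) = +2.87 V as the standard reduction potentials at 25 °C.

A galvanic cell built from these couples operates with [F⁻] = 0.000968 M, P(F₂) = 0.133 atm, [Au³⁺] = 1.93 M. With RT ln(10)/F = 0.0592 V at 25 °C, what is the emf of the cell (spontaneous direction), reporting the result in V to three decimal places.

+1.537 V

F₂/F⁻ is the cathode (higher E°), Au³⁺/Au the anode: E°cell = +2.87 − (+1.48) = +1.39 V, n = 6.
Overall: 3 F₂(g) + 2 Au(s) → 6 F⁻(aq) + 2 Au³⁺(aq)
Q = [F⁻]^6·[Au³⁺]^2 / (P(F₂)^3); log Q = -14.885.
E = E° − (0.0592/n) log Q = +1.39 − (0.0592/6)(-14.885) = +1.537 V.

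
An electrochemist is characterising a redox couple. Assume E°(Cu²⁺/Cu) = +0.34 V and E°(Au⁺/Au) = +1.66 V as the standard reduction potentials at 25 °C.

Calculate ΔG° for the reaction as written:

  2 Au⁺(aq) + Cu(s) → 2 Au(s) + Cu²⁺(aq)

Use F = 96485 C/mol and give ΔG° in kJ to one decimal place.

-254.7 kJ

As written, Au⁺/Au is reduced (cathode) and Cu²⁺/Cu is oxidised (anode), so E°cell = (+1.66) − (+0.34) = +1.32 V.
Balancing electrons gives n = 2.
ΔG° = −nFE° = −(2)(96485)(+1.32) = -254,720 J = -254.7 kJ.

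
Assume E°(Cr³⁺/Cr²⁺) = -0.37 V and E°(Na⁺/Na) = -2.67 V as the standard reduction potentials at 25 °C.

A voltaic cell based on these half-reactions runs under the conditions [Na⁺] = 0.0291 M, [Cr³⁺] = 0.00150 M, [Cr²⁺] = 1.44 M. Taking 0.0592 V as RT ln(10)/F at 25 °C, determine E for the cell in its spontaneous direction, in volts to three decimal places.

Cr³⁺/Cr²⁺ is the cathode (higher E°), Na⁺/Na the anode: E°cell = -0.37 − (-2.67) = +2.30 V, n = 1.
Overall: Cr³⁺(aq) + Na(s) → Cr²⁺(aq) + Na⁺(aq)
Q = [Cr²⁺]·[Na⁺] / ([Cr³⁺]); log Q = 1.446.
E = E° − (0.0592/n) log Q = +2.30 − (0.0592/1)(1.446) = +2.214 V.

+2.214 V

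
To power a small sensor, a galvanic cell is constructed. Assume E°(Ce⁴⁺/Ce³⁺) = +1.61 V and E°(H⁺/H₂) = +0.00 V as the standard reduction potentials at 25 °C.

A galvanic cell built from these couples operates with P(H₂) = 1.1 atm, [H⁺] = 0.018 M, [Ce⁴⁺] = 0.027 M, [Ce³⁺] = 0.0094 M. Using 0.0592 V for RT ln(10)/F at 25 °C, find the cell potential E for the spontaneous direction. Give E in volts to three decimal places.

+1.742 V

Ce⁴⁺/Ce³⁺ is the cathode (higher E°), H⁺/H₂ the anode: E°cell = +1.61 − (+0.00) = +1.61 V, n = 2.
Overall: 2 Ce⁴⁺(aq) + H₂(g) → 2 Ce³⁺(aq) + 2 H⁺(aq)
Q = [Ce³⁺]^2·[H⁺]^2 / ([Ce⁴⁺]^2·P(H₂)); log Q = -4.447.
E = E° − (0.0592/n) log Q = +1.61 − (0.0592/2)(-4.447) = +1.742 V.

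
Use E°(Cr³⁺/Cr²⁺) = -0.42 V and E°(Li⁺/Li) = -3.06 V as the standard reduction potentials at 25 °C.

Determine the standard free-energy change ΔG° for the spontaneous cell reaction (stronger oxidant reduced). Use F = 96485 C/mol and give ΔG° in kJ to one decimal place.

-254.7 kJ

Cr³⁺/Cr²⁺ (E° = -0.42 V) is the cathode; Li⁺/Li (E° = -3.06 V) is the anode, so E°cell = +2.64 V.
Balancing electrons gives n = 1 (lcm of 1 and 1).
ΔG° = −nFE° = −(1)(96485)(+2.64) = -254,720 J = -254.7 kJ.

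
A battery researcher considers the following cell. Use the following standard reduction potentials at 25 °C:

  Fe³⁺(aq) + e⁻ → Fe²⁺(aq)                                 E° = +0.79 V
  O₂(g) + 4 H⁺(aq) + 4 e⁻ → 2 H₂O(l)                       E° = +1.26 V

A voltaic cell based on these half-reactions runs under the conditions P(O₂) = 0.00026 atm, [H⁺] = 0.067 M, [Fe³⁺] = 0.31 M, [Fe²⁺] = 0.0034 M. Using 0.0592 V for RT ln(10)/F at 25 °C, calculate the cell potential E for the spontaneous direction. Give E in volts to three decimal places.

O₂/H₂O is the cathode (higher E°), Fe³⁺/Fe²⁺ the anode: E°cell = +1.26 − (+0.79) = +0.47 V, n = 4.
Overall: O₂(g) + 4 H⁺(aq) + 4 Fe²⁺(aq) → 2 H₂O(l) + 4 Fe³⁺(aq)
Q = [Fe³⁺]^4 / (P(O₂)·[H⁺]^4·[Fe²⁺]^4); log Q = 16.120.
E = E° − (0.0592/n) log Q = +0.47 − (0.0592/4)(16.120) = +0.231 V.

+0.231 V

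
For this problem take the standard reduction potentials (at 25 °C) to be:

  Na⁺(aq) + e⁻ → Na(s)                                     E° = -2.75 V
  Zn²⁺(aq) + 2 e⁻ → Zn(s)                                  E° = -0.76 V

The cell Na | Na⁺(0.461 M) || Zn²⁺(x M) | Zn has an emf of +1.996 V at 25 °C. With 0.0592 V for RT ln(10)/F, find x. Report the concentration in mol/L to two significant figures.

0.34 M

Zn²⁺/Zn is the cathode, Na⁺/Na the anode: E°cell = +1.99 V, n = 2.
Overall reaction: Zn²⁺(aq) + 2 Na(s) → Zn(s) + 2 Na⁺(aq); Q = [Na⁺]^2/[Zn²⁺]^1.
From E = E° − (0.0592/n) log Q: log Q = (E° − E)·n/0.0592 = (+1.99 − (+1.996))·2/0.0592 = -0.2027.
So 1·log[Zn²⁺] = 2·log(0.461) − log Q = -0.6726 − (-0.2027) = -0.4699; [Zn²⁺] = 10^(-0.4699) ≈ 0.34 M.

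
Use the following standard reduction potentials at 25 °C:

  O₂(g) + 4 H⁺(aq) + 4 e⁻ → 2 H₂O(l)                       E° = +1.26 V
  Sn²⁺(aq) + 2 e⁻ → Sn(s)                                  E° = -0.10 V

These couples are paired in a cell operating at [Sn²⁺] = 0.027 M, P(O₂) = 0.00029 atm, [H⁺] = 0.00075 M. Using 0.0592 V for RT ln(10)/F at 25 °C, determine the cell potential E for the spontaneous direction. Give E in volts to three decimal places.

+1.169 V

O₂/H₂O is the cathode (higher E°), Sn²⁺/Sn the anode: E°cell = +1.26 − (-0.10) = +1.36 V, n = 4.
Overall: O₂(g) + 4 H⁺(aq) + 2 Sn(s) → 2 H₂O(l) + 2 Sn²⁺(aq)
Q = [Sn²⁺]^2 / (P(O₂)·[H⁺]^4); log Q = 12.900.
E = E° − (0.0592/n) log Q = +1.36 − (0.0592/4)(12.900) = +1.169 V.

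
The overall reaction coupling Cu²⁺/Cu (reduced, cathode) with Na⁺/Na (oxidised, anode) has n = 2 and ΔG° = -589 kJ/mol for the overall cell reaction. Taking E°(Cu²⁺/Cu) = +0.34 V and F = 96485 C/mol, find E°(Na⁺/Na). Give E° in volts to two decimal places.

-2.71 V

E°cell = −ΔG°/(nF) = −(-589×10³)/((2)(96485)) = +3.052 V.
Since Cu²⁺/Cu is the cathode and Na⁺/Na the anode, E°cell = E°(Cu²⁺/Cu) − E°(Na⁺/Na).
So E°(Na⁺/Na) = E°(Cu²⁺/Cu) − E°cell = (+0.34) − (+3.052) = -2.71 V.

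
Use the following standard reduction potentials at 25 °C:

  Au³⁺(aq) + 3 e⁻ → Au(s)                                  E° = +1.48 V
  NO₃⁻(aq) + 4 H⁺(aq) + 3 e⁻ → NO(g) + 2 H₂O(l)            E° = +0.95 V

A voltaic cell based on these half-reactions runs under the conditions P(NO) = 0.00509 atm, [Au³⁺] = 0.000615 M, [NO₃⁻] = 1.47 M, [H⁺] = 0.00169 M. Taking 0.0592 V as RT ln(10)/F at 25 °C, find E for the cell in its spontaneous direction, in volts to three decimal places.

Au³⁺/Au is the cathode (higher E°), NO₃⁻/NO the anode: E°cell = +1.48 − (+0.95) = +0.53 V, n = 3.
Overall: Au³⁺(aq) + NO(g) + 2 H₂O(l) → Au(s) + NO₃⁻(aq) + 4 H⁺(aq)
Q = [NO₃⁻]·[H⁺]^4 / ([Au³⁺]·P(NO)); log Q = -5.417.
E = E° − (0.0592/n) log Q = +0.53 − (0.0592/3)(-5.417) = +0.637 V.

+0.637 V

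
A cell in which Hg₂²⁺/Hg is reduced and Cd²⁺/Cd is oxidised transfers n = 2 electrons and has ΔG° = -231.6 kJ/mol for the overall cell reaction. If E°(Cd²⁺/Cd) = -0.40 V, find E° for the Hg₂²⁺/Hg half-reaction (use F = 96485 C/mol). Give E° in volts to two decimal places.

+0.80 V

E°cell = −ΔG°/(nF) = −(-231.6×10³)/((2)(96485)) = +1.200 V.
Since Hg₂²⁺/Hg is the cathode and Cd²⁺/Cd the anode, E°cell = E°(Hg₂²⁺/Hg) − E°(Cd²⁺/Cd).
So E°(Hg₂²⁺/Hg) = E°cell + E°(Cd²⁺/Cd) = +1.200 + (-0.40) = +0.80 V.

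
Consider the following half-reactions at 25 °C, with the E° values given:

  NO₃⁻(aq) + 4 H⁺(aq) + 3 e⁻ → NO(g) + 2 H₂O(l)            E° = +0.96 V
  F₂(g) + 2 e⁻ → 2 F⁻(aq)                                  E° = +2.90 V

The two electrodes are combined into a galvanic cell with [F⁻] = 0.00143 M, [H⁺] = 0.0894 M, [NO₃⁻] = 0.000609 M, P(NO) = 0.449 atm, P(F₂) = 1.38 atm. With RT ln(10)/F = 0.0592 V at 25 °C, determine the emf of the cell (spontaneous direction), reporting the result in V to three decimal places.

F₂/F⁻ is the cathode (higher E°), NO₃⁻/NO the anode: E°cell = +2.90 − (+0.96) = +1.94 V, n = 6.
Overall: 3 F₂(g) + 2 NO(g) + 4 H₂O(l) → 6 F⁻(aq) + 2 NO₃⁻(aq) + 8 H⁺(aq)
Q = [F⁻]^6·[NO₃⁻]^2·[H⁺]^8 / (P(F₂)^3·P(NO)^2); log Q = -31.612.
E = E° − (0.0592/n) log Q = +1.94 − (0.0592/6)(-31.612) = +2.252 V.

+2.252 V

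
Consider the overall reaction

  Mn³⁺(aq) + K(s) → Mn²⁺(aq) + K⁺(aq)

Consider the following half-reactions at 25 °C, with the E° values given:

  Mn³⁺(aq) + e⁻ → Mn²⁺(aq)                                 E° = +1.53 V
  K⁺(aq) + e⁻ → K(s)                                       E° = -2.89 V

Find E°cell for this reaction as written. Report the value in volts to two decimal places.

The Mn³⁺/Mn²⁺ couple has the higher reduction potential, so it is the cathode; K⁺/K is oxidised at the anode.
E°cell = E°(cathode) − E°(anode) = (+1.53) − (-2.89) = +4.42 V.

+4.42 V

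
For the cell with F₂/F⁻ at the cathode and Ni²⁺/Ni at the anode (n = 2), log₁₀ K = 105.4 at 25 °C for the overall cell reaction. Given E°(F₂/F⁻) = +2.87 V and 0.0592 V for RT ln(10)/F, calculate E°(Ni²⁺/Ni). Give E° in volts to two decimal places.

-0.25 V

E°cell = (0.0592/n)·log K = (0.0592/2)(105.4) = +3.120 V.
Since F₂/F⁻ is the cathode and Ni²⁺/Ni the anode, E°cell = E°(F₂/F⁻) − E°(Ni²⁺/Ni).
So E°(Ni²⁺/Ni) = E°(F₂/F⁻) − E°cell = (+2.87) − (+3.120) = -0.25 V.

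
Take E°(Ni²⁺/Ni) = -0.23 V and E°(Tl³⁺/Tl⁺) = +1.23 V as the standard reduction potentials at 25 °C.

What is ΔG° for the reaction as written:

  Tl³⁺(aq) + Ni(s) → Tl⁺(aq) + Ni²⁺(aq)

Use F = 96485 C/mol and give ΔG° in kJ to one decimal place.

-281.7 kJ

As written, Tl³⁺/Tl⁺ is reduced (cathode) and Ni²⁺/Ni is oxidised (anode), so E°cell = (+1.23) − (-0.23) = +1.46 V.
Balancing electrons gives n = 2.
ΔG° = −nFE° = −(2)(96485)(+1.46) = -281,736 J = -281.7 kJ.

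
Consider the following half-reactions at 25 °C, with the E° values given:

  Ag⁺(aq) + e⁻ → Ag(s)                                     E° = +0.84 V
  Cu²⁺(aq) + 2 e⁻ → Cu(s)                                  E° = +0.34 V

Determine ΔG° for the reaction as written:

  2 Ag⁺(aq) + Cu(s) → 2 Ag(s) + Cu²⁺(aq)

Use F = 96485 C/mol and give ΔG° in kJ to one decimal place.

-96.5 kJ

As written, Ag⁺/Ag is reduced (cathode) and Cu²⁺/Cu is oxidised (anode), so E°cell = (+0.84) − (+0.34) = +0.50 V.
Balancing electrons gives n = 2.
ΔG° = −nFE° = −(2)(96485)(+0.50) = -96,485 J = -96.5 kJ.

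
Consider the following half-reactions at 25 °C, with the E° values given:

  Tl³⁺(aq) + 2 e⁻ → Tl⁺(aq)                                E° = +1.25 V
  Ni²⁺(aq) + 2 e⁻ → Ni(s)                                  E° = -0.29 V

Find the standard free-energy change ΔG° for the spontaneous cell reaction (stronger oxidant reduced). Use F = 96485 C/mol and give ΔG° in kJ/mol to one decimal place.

Tl³⁺/Tl⁺ (E° = +1.25 V) is the cathode; Ni²⁺/Ni (E° = -0.29 V) is the anode, so E°cell = +1.54 V.
Balancing electrons gives n = 2 (lcm of 2 and 2).
ΔG° = −nFE° = −(2)(96485)(+1.54) = -297,174 J = -297.2 kJ/mol.

-297.2 kJ/mol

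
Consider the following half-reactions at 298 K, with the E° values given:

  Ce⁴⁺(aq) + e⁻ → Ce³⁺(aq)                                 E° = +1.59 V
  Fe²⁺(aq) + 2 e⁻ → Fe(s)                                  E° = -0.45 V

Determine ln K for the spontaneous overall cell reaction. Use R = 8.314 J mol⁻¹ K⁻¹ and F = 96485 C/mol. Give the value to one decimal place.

158.9

Cathode: Ce⁴⁺/Ce³⁺; anode: Fe²⁺/Fe. E°cell = (+1.59) − (-0.45) = +2.04 V, with n = 2.
ΔG° = −nFE° = −RT ln K, so ln K = nFE°/(RT) = (2)(96485)(+2.04) / ((8.314)(298)) = 158.889.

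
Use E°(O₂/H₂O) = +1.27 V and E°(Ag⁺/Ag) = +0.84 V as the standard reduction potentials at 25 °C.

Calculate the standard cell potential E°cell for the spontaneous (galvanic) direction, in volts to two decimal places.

The O₂/H₂O couple has the higher reduction potential, so it is the cathode; Ag⁺/Ag is oxidised at the anode.
E°cell = E°(cathode) − E°(anode) = (+1.27) − (+0.84) = +0.43 V.

+0.43 V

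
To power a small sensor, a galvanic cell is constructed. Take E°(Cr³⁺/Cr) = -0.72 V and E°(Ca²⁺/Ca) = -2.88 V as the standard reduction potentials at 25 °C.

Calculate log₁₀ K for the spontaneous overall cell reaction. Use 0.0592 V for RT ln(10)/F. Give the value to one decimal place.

218.9

Cathode: Cr³⁺/Cr; anode: Ca²⁺/Ca. E°cell = +2.16 V, n = 6.
log K = nE°cell / 0.0592 = (6)(+2.16) / 0.0592 = 218.9.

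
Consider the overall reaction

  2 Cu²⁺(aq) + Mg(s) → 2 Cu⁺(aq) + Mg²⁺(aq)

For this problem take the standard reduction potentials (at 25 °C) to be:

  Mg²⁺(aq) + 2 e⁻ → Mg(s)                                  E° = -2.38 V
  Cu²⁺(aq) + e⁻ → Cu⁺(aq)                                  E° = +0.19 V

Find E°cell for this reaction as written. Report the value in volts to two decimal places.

+2.57 V

The Cu²⁺/Cu⁺ couple has the higher reduction potential, so it is the cathode; Mg²⁺/Mg is oxidised at the anode.
E°cell = E°(cathode) − E°(anode) = (+0.19) − (-2.38) = +2.57 V.
Since E°cell > 0, the reaction is spontaneous under standard conditions.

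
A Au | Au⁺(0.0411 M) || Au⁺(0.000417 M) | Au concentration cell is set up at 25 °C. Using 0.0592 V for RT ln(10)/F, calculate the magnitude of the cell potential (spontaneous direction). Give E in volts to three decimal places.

+0.118 V

For a concentration cell E°cell = 0. The 0.0411 M side is the cathode (reduction is favoured where [Au⁺] is higher).
With n = 1, E = −(0.0592/1) log([Au⁺]ₐₙ/[Au⁺]꜀ₐₜ) = −(0.0592/1) log(0.000417/0.0411) = −(0.0592/1)(-1.994) = +0.118 V.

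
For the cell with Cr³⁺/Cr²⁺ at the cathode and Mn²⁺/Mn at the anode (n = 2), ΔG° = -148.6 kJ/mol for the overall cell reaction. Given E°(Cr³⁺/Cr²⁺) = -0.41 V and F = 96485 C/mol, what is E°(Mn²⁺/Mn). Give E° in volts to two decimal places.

-1.18 V

E°cell = −ΔG°/(nF) = −(-148.6×10³)/((2)(96485)) = +0.770 V.
Since Cr³⁺/Cr²⁺ is the cathode and Mn²⁺/Mn the anode, E°cell = E°(Cr³⁺/Cr²⁺) − E°(Mn²⁺/Mn).
So E°(Mn²⁺/Mn) = E°(Cr³⁺/Cr²⁺) − E°cell = (-0.41) − (+0.770) = -1.18 V.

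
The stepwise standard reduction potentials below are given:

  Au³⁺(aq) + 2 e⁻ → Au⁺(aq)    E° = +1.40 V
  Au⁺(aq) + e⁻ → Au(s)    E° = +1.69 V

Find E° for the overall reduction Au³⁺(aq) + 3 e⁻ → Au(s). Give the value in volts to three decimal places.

Adding the free-energy changes (−nFE°) of the two steps gives −n₃FE°₃ = −n₁FE°₁ − n₂FE°₂.
E°₃ = (2×+1.40 + 1×+1.69) / 3 = (+4.490) / 3 = +1.497 V.
Simply averaging or adding the two E° values would be wrong; the electron-weighted sum is required.

+1.497 V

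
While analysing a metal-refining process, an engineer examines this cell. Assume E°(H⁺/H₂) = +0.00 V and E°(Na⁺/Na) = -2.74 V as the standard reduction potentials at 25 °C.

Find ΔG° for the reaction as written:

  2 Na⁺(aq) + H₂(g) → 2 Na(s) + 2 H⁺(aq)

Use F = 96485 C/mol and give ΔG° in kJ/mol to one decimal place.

+528.7 kJ/mol

As written, Na⁺/Na is reduced (cathode) and H⁺/H₂ is oxidised (anode), so E°cell = (-2.74) − (+0.00) = -2.74 V.
Balancing electrons gives n = 2.
ΔG° = −nFE° = −(2)(96485)(-2.74) = 528,738 J = +528.7 kJ/mol.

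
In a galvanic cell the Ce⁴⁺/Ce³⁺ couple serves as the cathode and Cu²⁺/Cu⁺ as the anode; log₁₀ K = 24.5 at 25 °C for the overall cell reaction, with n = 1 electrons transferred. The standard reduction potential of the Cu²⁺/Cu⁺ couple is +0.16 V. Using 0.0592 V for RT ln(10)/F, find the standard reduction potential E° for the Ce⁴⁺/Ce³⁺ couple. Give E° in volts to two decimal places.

+1.61 V

E°cell = (0.0592/n)·log K = (0.0592/1)(24.5) = +1.450 V.
Since Ce⁴⁺/Ce³⁺ is the cathode and Cu²⁺/Cu⁺ the anode, E°cell = E°(Ce⁴⁺/Ce³⁺) − E°(Cu²⁺/Cu⁺).
So E°(Ce⁴⁺/Ce³⁺) = E°cell + E°(Cu²⁺/Cu⁺) = +1.450 + (+0.16) = +1.61 V.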